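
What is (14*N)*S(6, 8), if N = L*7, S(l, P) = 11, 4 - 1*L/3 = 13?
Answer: -29106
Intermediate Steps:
L = -27 (L = 12 - 3*13 = 12 - 39 = -27)
N = -189 (N = -27*7 = -189)
(14*N)*S(6, 8) = (14*(-189))*11 = -2646*11 = -29106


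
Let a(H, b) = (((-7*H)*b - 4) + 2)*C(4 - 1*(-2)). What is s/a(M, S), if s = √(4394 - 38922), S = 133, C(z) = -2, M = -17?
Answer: -2*I*√2158/15825 ≈ -0.005871*I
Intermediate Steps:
a(H, b) = 4 + 14*H*b (a(H, b) = (((-7*H)*b - 4) + 2)*(-2) = ((-7*H*b - 4) + 2)*(-2) = ((-4 - 7*H*b) + 2)*(-2) = (-2 - 7*H*b)*(-2) = 4 + 14*H*b)
s = 4*I*√2158 (s = √(-34528) = 4*I*√2158 ≈ 185.82*I)
s/a(M, S) = (4*I*√2158)/(4 + 14*(-17)*133) = (4*I*√2158)/(4 - 31654) = (4*I*√2158)/(-31650) = (4*I*√2158)*(-1/31650) = -2*I*√2158/15825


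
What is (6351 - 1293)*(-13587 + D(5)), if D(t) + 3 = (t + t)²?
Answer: -68232420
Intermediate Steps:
D(t) = -3 + 4*t² (D(t) = -3 + (t + t)² = -3 + (2*t)² = -3 + 4*t²)
(6351 - 1293)*(-13587 + D(5)) = (6351 - 1293)*(-13587 + (-3 + 4*5²)) = 5058*(-13587 + (-3 + 4*25)) = 5058*(-13587 + (-3 + 100)) = 5058*(-13587 + 97) = 5058*(-13490) = -68232420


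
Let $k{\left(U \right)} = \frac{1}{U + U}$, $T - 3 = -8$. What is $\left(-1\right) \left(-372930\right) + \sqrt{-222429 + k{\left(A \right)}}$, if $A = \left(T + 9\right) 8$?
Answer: $372930 + \frac{i \sqrt{14235455}}{8} \approx 3.7293 \cdot 10^{5} + 471.62 i$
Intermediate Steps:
$T = -5$ ($T = 3 - 8 = -5$)
$A = 32$ ($A = \left(-5 + 9\right) 8 = 4 \cdot 8 = 32$)
$k{\left(U \right)} = \frac{1}{2 U}$
$\left(-1\right) \left(-372930\right) + \sqrt{-222429 + k{\left(A \right)}} = \left(-1\right) \left(-372930\right) + \sqrt{-222429 + \frac{1}{2 \cdot 32}} = 372930 + \sqrt{-222429 + \frac{1}{2} \cdot \frac{1}{32}} = 372930 + \sqrt{-222429 + \frac{1}{64}} = 372930 + \sqrt{- \frac{14235455}{64}} = 372930 + \frac{i \sqrt{14235455}}{8}$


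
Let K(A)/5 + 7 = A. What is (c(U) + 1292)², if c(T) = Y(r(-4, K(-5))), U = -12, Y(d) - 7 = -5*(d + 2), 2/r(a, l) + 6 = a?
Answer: 1664100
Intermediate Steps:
K(A) = -35 + 5*A
r(a, l) = 2/(-6 + a)
Y(d) = -3 - 5*d (Y(d) = 7 - 5*(d + 2) = 7 - 5*(2 + d) = 7 + (-10 - 5*d) = -3 - 5*d)
c(T) = -2 (c(T) = -3 - 10/(-6 - 4) = -3 - 10/(-10) = -3 - 10*(-1)/10 = -3 - 5*(-⅕) = -3 + 1 = -2)
(c(U) + 1292)² = (-2 + 1292)² = 1290² = 1664100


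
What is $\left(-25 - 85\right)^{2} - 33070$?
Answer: $-20970$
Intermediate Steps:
$\left(-25 - 85\right)^{2} - 33070 = \left(-110\right)^{2} - 33070 = 12100 - 33070 = -20970$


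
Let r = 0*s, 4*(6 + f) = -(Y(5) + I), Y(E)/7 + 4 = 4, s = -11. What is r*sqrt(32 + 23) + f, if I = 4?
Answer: -7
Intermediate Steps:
Y(E) = 0 (Y(E) = -28 + 7*4 = -28 + 28 = 0)
f = -7 (f = -6 + (-(0 + 4))/4 = -6 + (-1*4)/4 = -6 + (1/4)*(-4) = -6 - 1 = -7)
r = 0 (r = 0*(-11) = 0)
r*sqrt(32 + 23) + f = 0*sqrt(32 + 23) - 7 = 0*sqrt(55) - 7 = 0 - 7 = -7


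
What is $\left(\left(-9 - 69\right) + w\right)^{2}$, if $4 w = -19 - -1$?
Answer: $\frac{27225}{4} \approx 6806.3$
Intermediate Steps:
$w = - \frac{9}{2}$ ($w = \frac{-19 - -1}{4} = \frac{-19 + 1}{4} = \frac{1}{4} \left(-18\right) = - \frac{9}{2} \approx -4.5$)
$\left(\left(-9 - 69\right) + w\right)^{2} = \left(\left(-9 - 69\right) - \frac{9}{2}\right)^{2} = \left(-78 - \frac{9}{2}\right)^{2} = \left(- \frac{165}{2}\right)^{2} = \frac{27225}{4}$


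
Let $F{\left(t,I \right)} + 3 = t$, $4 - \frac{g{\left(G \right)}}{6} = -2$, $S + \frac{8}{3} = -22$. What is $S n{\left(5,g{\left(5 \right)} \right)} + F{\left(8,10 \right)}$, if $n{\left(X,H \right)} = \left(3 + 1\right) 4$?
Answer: $- \frac{1169}{3} \approx -389.67$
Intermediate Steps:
$S = - \frac{74}{3}$ ($S = - \frac{8}{3} - 22 = - \frac{74}{3} \approx -24.667$)
$g{\left(G \right)} = 36$ ($g{\left(G \right)} = 24 - -12 = 24 + 12 = 36$)
$n{\left(X,H \right)} = 16$ ($n{\left(X,H \right)} = 4 \cdot 4 = 16$)
$F{\left(t,I \right)} = -3 + t$
$S n{\left(5,g{\left(5 \right)} \right)} + F{\left(8,10 \right)} = \left(- \frac{74}{3}\right) 16 + \left(-3 + 8\right) = - \frac{1184}{3} + 5 = - \frac{1169}{3}$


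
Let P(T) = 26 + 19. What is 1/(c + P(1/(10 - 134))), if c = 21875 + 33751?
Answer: 1/55671 ≈ 1.7963e-5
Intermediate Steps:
c = 55626
P(T) = 45
1/(c + P(1/(10 - 134))) = 1/(55626 + 45) = 1/55671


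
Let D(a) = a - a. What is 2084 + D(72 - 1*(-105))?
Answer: 2084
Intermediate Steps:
D(a) = 0
2084 + D(72 - 1*(-105)) = 2084 + 0 = 2084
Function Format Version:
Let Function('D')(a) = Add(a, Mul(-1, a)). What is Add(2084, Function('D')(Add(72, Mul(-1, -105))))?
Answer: 2084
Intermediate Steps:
Function('D')(a) = 0
Add(2084, Function('D')(Add(72, Mul(-1, -105)))) = Add(2084, 0) = 2084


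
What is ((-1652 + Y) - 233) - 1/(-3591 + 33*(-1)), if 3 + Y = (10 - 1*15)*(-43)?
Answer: -6062951/3624 ≈ -1673.0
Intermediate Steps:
Y = 212 (Y = -3 + (10 - 1*15)*(-43) = -3 + (10 - 15)*(-43) = -3 - 5*(-43) = -3 + 215 = 212)
((-1652 + Y) - 233) - 1/(-3591 + 33*(-1)) = ((-1652 + 212) - 233) - 1/(-3591 + 33*(-1)) = (-1440 - 233) - 1/(-3591 - 33) = -1673 - 1/(-3624) = -1673 - 1*(-1/3624) = -1673 + 1/3624 = -6062951/3624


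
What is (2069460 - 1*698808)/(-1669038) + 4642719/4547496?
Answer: 84213330385/421663534936 ≈ 0.19972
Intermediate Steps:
(2069460 - 1*698808)/(-1669038) + 4642719/4547496 = (2069460 - 698808)*(-1/1669038) + 4642719*(1/4547496) = 1370652*(-1/1669038) + 1547573/1515832 = -228442/278173 + 1547573/1515832 = 84213330385/421663534936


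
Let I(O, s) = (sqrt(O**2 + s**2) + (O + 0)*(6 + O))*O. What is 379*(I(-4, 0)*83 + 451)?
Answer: 674241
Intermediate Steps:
I(O, s) = O*(sqrt(O**2 + s**2) + O*(6 + O)) (I(O, s) = (sqrt(O**2 + s**2) + O*(6 + O))*O = O*(sqrt(O**2 + s**2) + O*(6 + O)))
379*(I(-4, 0)*83 + 451) = 379*(-4*((-4)**2 + sqrt((-4)**2 + 0**2) + 6*(-4))*83 + 451) = 379*(-4*(16 + sqrt(16 + 0) - 24)*83 + 451) = 379*(-4*(16 + sqrt(16) - 24)*83 + 451) = 379*(-4*(16 + 4 - 24)*83 + 451) = 379*(-4*(-4)*83 + 451) = 379*(16*83 + 451) = 379*(1328 + 451) = 379*1779 = 674241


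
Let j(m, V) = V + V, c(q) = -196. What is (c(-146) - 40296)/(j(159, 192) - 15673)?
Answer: 40492/15289 ≈ 2.6484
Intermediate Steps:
j(m, V) = 2*V
(c(-146) - 40296)/(j(159, 192) - 15673) = (-196 - 40296)/(2*192 - 15673) = -40492/(384 - 15673) = -40492/(-15289) = -40492*(-1/15289) = 40492/15289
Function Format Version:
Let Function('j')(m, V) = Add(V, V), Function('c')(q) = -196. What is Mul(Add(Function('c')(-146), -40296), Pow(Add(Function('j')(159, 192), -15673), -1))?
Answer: Rational(40492, 15289) ≈ 2.6484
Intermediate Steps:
Function('j')(m, V) = Mul(2, V)
Mul(Add(Function('c')(-146), -40296), Pow(Add(Function('j')(159, 192), -15673), -1)) = Mul(Add(-196, -40296), Pow(Add(Mul(2, 192), -15673), -1)) = Mul(-40492, Pow(Add(384, -15673), -1)) = Mul(-40492, Pow(-15289, -1)) = Mul(-40492, Rational(-1, 15289)) = Rational(40492, 15289)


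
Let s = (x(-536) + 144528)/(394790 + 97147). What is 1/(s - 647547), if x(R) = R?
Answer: -491937/318552184547 ≈ -1.5443e-6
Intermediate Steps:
s = 143992/491937 (s = (-536 + 144528)/(394790 + 97147) = 143992/491937 ≈ 0.29270)
1/(s - 647547) = 1/(143992/491937 - 647547) = 1/(-318552184547/491937) = -491937/318552184547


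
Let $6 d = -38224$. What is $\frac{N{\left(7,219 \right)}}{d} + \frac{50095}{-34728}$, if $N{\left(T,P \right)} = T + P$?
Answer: $- \frac{122620153}{82965192} \approx -1.478$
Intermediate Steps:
$d = - \frac{19112}{3}$ ($d = \frac{1}{6} \left(-38224\right) = - \frac{19112}{3} \approx -6370.7$)
$N{\left(T,P \right)} = P + T$
$\frac{N{\left(7,219 \right)}}{d} + \frac{50095}{-34728} = \frac{219 + 7}{- \frac{19112}{3}} + \frac{50095}{-34728} = 226 \left(- \frac{3}{19112}\right) + 50095 \left(- \frac{1}{34728}\right) = - \frac{339}{9556} - \frac{50095}{34728} = - \frac{122620153}{82965192}$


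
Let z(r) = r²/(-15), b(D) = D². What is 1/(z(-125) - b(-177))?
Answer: -3/97112 ≈ -3.0892e-5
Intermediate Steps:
z(r) = -r²/15
1/(z(-125) - b(-177)) = 1/(-1/15*(-125)² - 1*(-177)²) = 1/(-1/15*15625 - 1*31329) = 1/(-3125/3 - 31329) = 1/(-97112/3) = -3/97112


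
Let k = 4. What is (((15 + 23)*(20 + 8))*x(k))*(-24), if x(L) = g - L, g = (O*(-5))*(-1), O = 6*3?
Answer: -2196096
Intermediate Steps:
O = 18
g = 90 (g = (18*(-5))*(-1) = -90*(-1) = 90)
x(L) = 90 - L
(((15 + 23)*(20 + 8))*x(k))*(-24) = (((15 + 23)*(20 + 8))*(90 - 1*4))*(-24) = ((38*28)*(90 - 4))*(-24) = (1064*86)*(-24) = 91504*(-24) = -2196096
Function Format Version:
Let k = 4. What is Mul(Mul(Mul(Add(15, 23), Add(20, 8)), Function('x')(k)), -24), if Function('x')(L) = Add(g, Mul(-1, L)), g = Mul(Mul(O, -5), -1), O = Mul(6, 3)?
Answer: -2196096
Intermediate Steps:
O = 18
g = 90 (g = Mul(Mul(18, -5), -1) = Mul(-90, -1) = 90)
Function('x')(L) = Add(90, Mul(-1, L))
Mul(Mul(Mul(Add(15, 23), Add(20, 8)), Function('x')(k)), -24) = Mul(Mul(Mul(Add(15, 23), Add(20, 8)), Add(90, Mul(-1, 4))), -24) = Mul(Mul(Mul(38, 28), Add(90, -4)), -24) = Mul(Mul(1064, 86), -24) = Mul(91504, -24) = -2196096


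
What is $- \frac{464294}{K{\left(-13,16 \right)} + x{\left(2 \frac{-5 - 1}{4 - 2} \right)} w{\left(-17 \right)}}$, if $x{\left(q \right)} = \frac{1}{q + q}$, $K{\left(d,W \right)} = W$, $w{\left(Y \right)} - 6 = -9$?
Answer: $- \frac{1857176}{65} \approx -28572.0$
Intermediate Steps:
$w{\left(Y \right)} = -3$ ($w{\left(Y \right)} = 6 - 9 = -3$)
$x{\left(q \right)} = \frac{1}{2 q}$
$- \frac{464294}{K{\left(-13,16 \right)} + x{\left(2 \frac{-5 - 1}{4 - 2} \right)} w{\left(-17 \right)}} = - \frac{464294}{16 + \frac{1}{2 \cdot 2 \frac{-5 - 1}{4 - 2}} \left(-3\right)} = - \frac{464294}{16 + \frac{1}{2 \cdot 2 \left(- \frac{6}{2}\right)} \left(-3\right)} = - \frac{464294}{16 + \frac{1}{2 \cdot 2 \left(\left(-6\right) \frac{1}{2}\right)} \left(-3\right)} = - \frac{464294}{16 + \frac{1}{2 \cdot 2 \left(-3\right)} \left(-3\right)} = - \frac{464294}{16 + \frac{1}{2 \left(-6\right)} \left(-3\right)} = - \frac{464294}{16 + \frac{1}{2} \left(- \frac{1}{6}\right) \left(-3\right)} = - \frac{464294}{16 - - \frac{1}{4}} = - \frac{464294}{16 + \frac{1}{4}} = - \frac{464294}{\frac{65}{4}} = \left(-464294\right) \frac{4}{65} = - \frac{1857176}{65}$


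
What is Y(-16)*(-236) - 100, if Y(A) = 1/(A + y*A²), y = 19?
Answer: -121259/1212 ≈ -100.05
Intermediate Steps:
Y(A) = 1/(A + 19*A²)
Y(-16)*(-236) - 100 = (1/((-16)*(1 + 19*(-16))))*(-236) - 100 = -1/(16*(1 - 304))*(-236) - 100 = -1/16/(-303)*(-236) - 100 = -1/16*(-1/303)*(-236) - 100 = (1/4848)*(-236) - 100 = -59/1212 - 100 = -121259/1212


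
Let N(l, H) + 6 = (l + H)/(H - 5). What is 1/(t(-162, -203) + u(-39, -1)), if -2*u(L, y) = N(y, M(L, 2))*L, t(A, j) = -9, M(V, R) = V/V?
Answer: -1/126 ≈ -0.0079365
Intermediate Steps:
M(V, R) = 1
N(l, H) = -6 + (H + l)/(-5 + H) (N(l, H) = -6 + (l + H)/(H - 5) = -6 + (H + l)/(-5 + H))
u(L, y) = -L*(-25/4 - y/4)/2 (u(L, y) = -(30 + y - 5*1)/(-5 + 1)*L/2 = -(30 + y - 5)/(-4)*L/2 = -(-(25 + y)/4)*L/2 = -(-25/4 - y/4)*L/2 = -L*(-25/4 - y/4)/2)
1/(t(-162, -203) + u(-39, -1)) = 1/(-9 + (⅛)*(-39)*(25 - 1)) = 1/(-9 + (⅛)*(-39)*24) = 1/(-9 - 117) = 1/(-126) = -1/126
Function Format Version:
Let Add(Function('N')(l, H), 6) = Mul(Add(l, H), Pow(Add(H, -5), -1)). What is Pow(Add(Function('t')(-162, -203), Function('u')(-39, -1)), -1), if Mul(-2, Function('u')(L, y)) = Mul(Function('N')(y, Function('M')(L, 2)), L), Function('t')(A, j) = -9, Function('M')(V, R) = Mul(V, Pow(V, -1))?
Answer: Rational(-1, 126) ≈ -0.0079365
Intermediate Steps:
Function('M')(V, R) = 1
Function('N')(l, H) = Add(-6, Mul(Pow(Add(-5, H), -1), Add(H, l))) (Function('N')(l, H) = Add(-6, Mul(Add(l, H), Pow(Add(H, -5), -1))) = Add(-6, Mul(Add(H, l), Pow(Add(-5, H), -1))) = Add(-6, Mul(Pow(Add(-5, H), -1), Add(H, l))))
Function('u')(L, y) = Mul(Rational(-1, 2), L, Add(Rational(-25, 4), Mul(Rational(-1, 4), y))) (Function('u')(L, y) = Mul(Rational(-1, 2), Mul(Mul(Pow(Add(-5, 1), -1), Add(30, y, Mul(-5, 1))), L)) = Mul(Rational(-1, 2), Mul(Mul(Pow(-4, -1), Add(30, y, -5)), L)) = Mul(Rational(-1, 2), Mul(Mul(Rational(-1, 4), Add(25, y)), L)) = Mul(Rational(-1, 2), Mul(Add(Rational(-25, 4), Mul(Rational(-1, 4), y)), L)) = Mul(Rational(-1, 2), Mul(L, Add(Rational(-25, 4), Mul(Rational(-1, 4), y)))) = Mul(Rational(-1, 2), L, Add(Rational(-25, 4), Mul(Rational(-1, 4), y))))
Pow(Add(Function('t')(-162, -203), Function('u')(-39, -1)), -1) = Pow(Add(-9, Mul(Rational(1, 8), -39, Add(25, -1))), -1) = Pow(Add(-9, Mul(Rational(1, 8), -39, 24)), -1) = Pow(Add(-9, -117), -1) = Pow(-126, -1) = Rational(-1, 126)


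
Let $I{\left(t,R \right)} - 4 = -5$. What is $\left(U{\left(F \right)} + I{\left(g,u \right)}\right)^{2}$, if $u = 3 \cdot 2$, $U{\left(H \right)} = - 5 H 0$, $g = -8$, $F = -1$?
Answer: $1$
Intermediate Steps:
$U{\left(H \right)} = 0$
$u = 6$
$I{\left(t,R \right)} = -1$ ($I{\left(t,R \right)} = 4 - 5 = -1$)
$\left(U{\left(F \right)} + I{\left(g,u \right)}\right)^{2} = \left(0 - 1\right)^{2} = \left(-1\right)^{2} = 1$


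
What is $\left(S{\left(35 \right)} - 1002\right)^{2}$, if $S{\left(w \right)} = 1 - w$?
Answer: $1073296$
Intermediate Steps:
$\left(S{\left(35 \right)} - 1002\right)^{2} = \left(\left(1 - 35\right) - 1002\right)^{2} = \left(-34 - 1002\right)^{2} = \left(-1036\right)^{2} = 1073296$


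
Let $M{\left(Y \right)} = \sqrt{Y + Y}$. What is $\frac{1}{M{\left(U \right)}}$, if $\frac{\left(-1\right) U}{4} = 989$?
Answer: $- \frac{i \sqrt{1978}}{3956} \approx - 0.011242 i$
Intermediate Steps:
$U = -3956$ ($U = \left(-4\right) 989 = -3956$)
$M{\left(Y \right)} = \sqrt{2} \sqrt{Y}$ ($M{\left(Y \right)} = \sqrt{2 Y} = \sqrt{2} \sqrt{Y}$)
$\frac{1}{M{\left(U \right)}} = \frac{1}{\sqrt{2} \sqrt{-3956}} = \frac{1}{\sqrt{2} \cdot 2 i \sqrt{989}} = \frac{1}{2 i \sqrt{1978}} = - \frac{i \sqrt{1978}}{3956}$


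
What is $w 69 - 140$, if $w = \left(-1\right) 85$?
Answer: $-6005$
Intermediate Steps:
$w = -85$
$w 69 - 140 = \left(-85\right) 69 - 140 = -5865 - 140 = -6005$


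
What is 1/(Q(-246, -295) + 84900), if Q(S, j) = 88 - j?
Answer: 1/85283 ≈ 1.1726e-5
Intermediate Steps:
1/(Q(-246, -295) + 84900) = 1/((88 - 1*(-295)) + 84900) = 1/((88 + 295) + 84900) = 1/(383 + 84900) = 1/85283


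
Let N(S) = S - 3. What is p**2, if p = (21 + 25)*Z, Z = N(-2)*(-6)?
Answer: 1904400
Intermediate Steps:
N(S) = -3 + S
Z = 30 (Z = (-3 - 2)*(-6) = -5*(-6) = 30)
p = 1380 (p = (21 + 25)*30 = 46*30 = 1380)
p**2 = 1380**2 = 1904400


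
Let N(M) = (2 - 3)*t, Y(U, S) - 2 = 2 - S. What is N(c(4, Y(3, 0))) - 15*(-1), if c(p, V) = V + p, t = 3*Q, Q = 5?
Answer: 0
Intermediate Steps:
t = 15 (t = 3*5 = 15)
Y(U, S) = 4 - S (Y(U, S) = 2 + (2 - S) = 4 - S)
N(M) = -15 (N(M) = (2 - 3)*15 = -1*15 = -15)
N(c(4, Y(3, 0))) - 15*(-1) = -15 - 15*(-1) = -15 + 15 = 0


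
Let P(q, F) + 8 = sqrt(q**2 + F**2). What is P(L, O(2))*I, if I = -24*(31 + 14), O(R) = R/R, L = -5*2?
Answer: 8640 - 1080*sqrt(101) ≈ -2213.9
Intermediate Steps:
L = -10
O(R) = 1
I = -1080 (I = -24*45 = -1080)
P(q, F) = -8 + sqrt(F**2 + q**2) (P(q, F) = -8 + sqrt(q**2 + F**2) = -8 + sqrt(F**2 + q**2))
P(L, O(2))*I = (-8 + sqrt(1**2 + (-10)**2))*(-1080) = (-8 + sqrt(1 + 100))*(-1080) = (-8 + sqrt(101))*(-1080) = 8640 - 1080*sqrt(101)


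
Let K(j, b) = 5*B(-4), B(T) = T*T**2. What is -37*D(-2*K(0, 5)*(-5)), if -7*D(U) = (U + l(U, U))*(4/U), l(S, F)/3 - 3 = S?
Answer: 473267/5600 ≈ 84.512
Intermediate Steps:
B(T) = T**3
K(j, b) = -320 (K(j, b) = 5*(-4)**3 = 5*(-64) = -320)
l(S, F) = 9 + 3*S
D(U) = -4*(9 + 4*U)/(7*U) (D(U) = -(U + (9 + 3*U))*4/U/7 = -(9 + 4*U)*4/U/7 = -4*(9 + 4*U)/(7*U))
-37*D(-2*K(0, 5)*(-5)) = -148*(-9 - 4*(-2*(-320))*(-5))/(7*(-2*(-320)*(-5))) = -148*(-9 - 2560*(-5))/(7*(640*(-5))) = -148*(-9 - 4*(-3200))/(7*(-3200)) = -148*(-1)*(-9 + 12800)/(7*3200) = -148*(-1)*12791/(7*3200) = -37*(-12791/5600) = 473267/5600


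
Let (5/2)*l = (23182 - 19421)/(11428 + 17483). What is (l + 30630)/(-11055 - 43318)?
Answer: -402520652/714535365 ≈ -0.56333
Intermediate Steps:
l = 7522/144555 (l = 2*((23182 - 19421)/(11428 + 17483))/5 = 2*(3761/28911)/5 = 2*(3761*(1/28911))/5 = (⅖)*(3761/28911) = 7522/144555 ≈ 0.052036)
(l + 30630)/(-11055 - 43318) = (7522/144555 + 30630)/(-11055 - 43318) = (4427727172/144555)/(-54373) = (4427727172/144555)*(-1/54373) = -402520652/714535365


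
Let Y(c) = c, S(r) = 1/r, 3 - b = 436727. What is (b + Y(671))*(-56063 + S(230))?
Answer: 5622680611917/230 ≈ 2.4446e+10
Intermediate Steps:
b = -436724 (b = 3 - 1*436727 = 3 - 436727 = -436724)
(b + Y(671))*(-56063 + S(230)) = (-436724 + 671)*(-56063 + 1/230) = -436053*(-56063 + 1/230) = -436053*(-12894489/230) = 5622680611917/230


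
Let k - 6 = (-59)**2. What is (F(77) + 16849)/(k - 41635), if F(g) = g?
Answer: -2821/6358 ≈ -0.44369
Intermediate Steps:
k = 3487 (k = 6 + (-59)**2 = 6 + 3481 = 3487)
(F(77) + 16849)/(k - 41635) = (77 + 16849)/(3487 - 41635) = 16926/(-38148) = 16926*(-1/38148) = -2821/6358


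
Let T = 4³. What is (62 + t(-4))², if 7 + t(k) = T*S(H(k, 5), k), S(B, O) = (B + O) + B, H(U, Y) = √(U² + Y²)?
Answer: 712145 - 51456*√41 ≈ 3.8267e+5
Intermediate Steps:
S(B, O) = O + 2*B
T = 64
t(k) = -7 + 64*k + 128*√(25 + k²) (t(k) = -7 + 64*(k + 2*√(k² + 5²)) = -7 + 64*(k + 2*√(k² + 25)) = -7 + 64*(k + 2*√(25 + k²)) = -7 + (64*k + 128*√(25 + k²)) = -7 + 64*k + 128*√(25 + k²))
(62 + t(-4))² = (62 + (-7 + 64*(-4) + 128*√(25 + (-4)²)))² = (62 + (-7 - 256 + 128*√(25 + 16)))² = (62 + (-7 - 256 + 128*√41))² = (62 + (-263 + 128*√41))² = (-201 + 128*√41)²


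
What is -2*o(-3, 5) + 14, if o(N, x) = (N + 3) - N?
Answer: 8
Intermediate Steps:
o(N, x) = 3 (o(N, x) = (3 + N) - N = 3)
-2*o(-3, 5) + 14 = -2*3 + 14 = -6 + 14 = 8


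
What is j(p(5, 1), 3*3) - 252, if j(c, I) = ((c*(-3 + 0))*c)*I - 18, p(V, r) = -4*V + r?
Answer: -10017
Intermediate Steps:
p(V, r) = r - 4*V
j(c, I) = -18 - 3*I*c² (j(c, I) = ((c*(-3))*c)*I - 18 = ((-3*c)*c)*I - 18 = (-3*c²)*I - 18 = -3*I*c² - 18 = -18 - 3*I*c²)
j(p(5, 1), 3*3) - 252 = (-18 - 3*3*3*(1 - 4*5)²) - 252 = (-18 - 3*9*(1 - 20)²) - 252 = (-18 - 3*9*(-19)²) - 252 = (-18 - 3*9*361) - 252 = (-18 - 9747) - 252 = -9765 - 252 = -10017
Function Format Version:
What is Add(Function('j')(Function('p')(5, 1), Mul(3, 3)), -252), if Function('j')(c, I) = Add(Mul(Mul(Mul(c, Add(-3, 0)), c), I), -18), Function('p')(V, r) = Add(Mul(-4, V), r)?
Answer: -10017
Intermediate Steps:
Function('p')(V, r) = Add(r, Mul(-4, V))
Function('j')(c, I) = Add(-18, Mul(-3, I, Pow(c, 2))) (Function('j')(c, I) = Add(Mul(Mul(Mul(c, -3), c), I), -18) = Add(Mul(Mul(Mul(-3, c), c), I), -18) = Add(Mul(Mul(-3, Pow(c, 2)), I), -18) = Add(Mul(-3, I, Pow(c, 2)), -18) = Add(-18, Mul(-3, I, Pow(c, 2))))
Add(Function('j')(Function('p')(5, 1), Mul(3, 3)), -252) = Add(Add(-18, Mul(-3, Mul(3, 3), Pow(Add(1, Mul(-4, 5)), 2))), -252) = Add(Add(-18, Mul(-3, 9, Pow(Add(1, -20), 2))), -252) = Add(Add(-18, Mul(-3, 9, Pow(-19, 2))), -252) = Add(Add(-18, Mul(-3, 9, 361)), -252) = Add(Add(-18, -9747), -252) = Add(-9765, -252) = -10017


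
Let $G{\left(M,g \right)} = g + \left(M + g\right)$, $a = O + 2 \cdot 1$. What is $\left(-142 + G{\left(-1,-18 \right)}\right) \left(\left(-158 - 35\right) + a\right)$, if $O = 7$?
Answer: $32936$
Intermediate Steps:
$a = 9$ ($a = 7 + 2 \cdot 1 = 7 + 2 = 9$)
$G{\left(M,g \right)} = M + 2 g$
$\left(-142 + G{\left(-1,-18 \right)}\right) \left(\left(-158 - 35\right) + a\right) = \left(-142 + \left(-1 + 2 \left(-18\right)\right)\right) \left(\left(-158 - 35\right) + 9\right) = \left(-142 - 37\right) \left(-193 + 9\right) = \left(-142 - 37\right) \left(-184\right) = \left(-179\right) \left(-184\right) = 32936$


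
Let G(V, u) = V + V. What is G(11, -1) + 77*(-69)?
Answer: -5291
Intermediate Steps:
G(V, u) = 2*V
G(11, -1) + 77*(-69) = 2*11 + 77*(-69) = 22 - 5313 = -5291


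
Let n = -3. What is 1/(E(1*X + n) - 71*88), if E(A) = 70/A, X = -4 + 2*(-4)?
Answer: -3/18758 ≈ -0.00015993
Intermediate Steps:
X = -12 (X = -4 - 8 = -12)
1/(E(1*X + n) - 71*88) = 1/(70/(1*(-12) - 3) - 71*88) = 1/(70/(-12 - 3) - 6248) = 1/(70/(-15) - 6248) = 1/(70*(-1/15) - 6248) = 1/(-14/3 - 6248) = 1/(-18758/3) = -3/18758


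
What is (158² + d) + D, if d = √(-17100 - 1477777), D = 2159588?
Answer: 2184552 + I*√1494877 ≈ 2.1846e+6 + 1222.7*I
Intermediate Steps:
d = I*√1494877 (d = √(-1494877) = I*√1494877 ≈ 1222.7*I)
(158² + d) + D = (158² + I*√1494877) + 2159588 = (24964 + I*√1494877) + 2159588 = 2184552 + I*√1494877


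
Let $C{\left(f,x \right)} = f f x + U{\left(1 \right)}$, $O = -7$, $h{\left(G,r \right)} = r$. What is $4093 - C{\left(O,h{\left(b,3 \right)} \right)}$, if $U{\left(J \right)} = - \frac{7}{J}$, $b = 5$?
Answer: $3953$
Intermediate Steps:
$C{\left(f,x \right)} = -7 + x f^{2}$ ($C{\left(f,x \right)} = f f x - \frac{7}{1} = f^{2} x - 7 = x f^{2} - 7 = -7 + x f^{2}$)
$4093 - C{\left(O,h{\left(b,3 \right)} \right)} = 4093 - \left(-7 + 3 \left(-7\right)^{2}\right) = 4093 - \left(-7 + 3 \cdot 49\right) = 4093 - \left(-7 + 147\right) = 4093 - 140 = 3953$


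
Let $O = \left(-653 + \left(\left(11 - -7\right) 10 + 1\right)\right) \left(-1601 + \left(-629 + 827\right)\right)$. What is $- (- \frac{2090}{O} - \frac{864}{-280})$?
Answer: $- \frac{35723089}{11588780} \approx -3.0826$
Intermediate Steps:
$O = 662216$ ($O = \left(-653 + \left(\left(11 + 7\right) 10 + 1\right)\right) \left(-1601 + 198\right) = \left(-653 + \left(18 \cdot 10 + 1\right)\right) \left(-1403\right) = \left(-653 + \left(180 + 1\right)\right) \left(-1403\right) = \left(-653 + 181\right) \left(-1403\right) = \left(-472\right) \left(-1403\right) = 662216$)
$- (- \frac{2090}{O} - \frac{864}{-280}) = - (- \frac{2090}{662216} - \frac{864}{-280}) = - (\left(-2090\right) \frac{1}{662216} - - \frac{108}{35}) = - (- \frac{1045}{331108} + \frac{108}{35}) = \left(-1\right) \frac{35723089}{11588780} = - \frac{35723089}{11588780}$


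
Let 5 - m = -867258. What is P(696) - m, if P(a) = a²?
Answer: -382847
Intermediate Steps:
m = 867263 (m = 5 - 1*(-867258) = 5 + 867258 = 867263)
P(696) - m = 696² - 1*867263 = 484416 - 867263 = -382847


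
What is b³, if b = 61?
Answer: 226981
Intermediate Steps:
b³ = 61³ = 226981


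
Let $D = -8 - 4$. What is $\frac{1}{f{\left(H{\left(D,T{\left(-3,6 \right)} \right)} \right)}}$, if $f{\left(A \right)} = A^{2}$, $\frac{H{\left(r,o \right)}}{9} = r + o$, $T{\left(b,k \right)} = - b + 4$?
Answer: $\frac{1}{2025} \approx 0.00049383$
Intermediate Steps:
$D = -12$
$T{\left(b,k \right)} = 4 - b$
$H{\left(r,o \right)} = 9 o + 9 r$ ($H{\left(r,o \right)} = 9 \left(r + o\right) = 9 \left(o + r\right) = 9 o + 9 r$)
$\frac{1}{f{\left(H{\left(D,T{\left(-3,6 \right)} \right)} \right)}} = \frac{1}{\left(9 \left(4 - -3\right) + 9 \left(-12\right)\right)^{2}} = \frac{1}{\left(9 \left(4 + 3\right) - 108\right)^{2}} = \frac{1}{\left(9 \cdot 7 - 108\right)^{2}} = \frac{1}{\left(63 - 108\right)^{2}} = \frac{1}{\left(-45\right)^{2}} = \frac{1}{2025}$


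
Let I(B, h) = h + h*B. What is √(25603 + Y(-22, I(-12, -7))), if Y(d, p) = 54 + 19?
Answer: 14*√131 ≈ 160.24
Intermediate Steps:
I(B, h) = h + B*h
Y(d, p) = 73
√(25603 + Y(-22, I(-12, -7))) = √(25603 + 73) = √25676 = 14*√131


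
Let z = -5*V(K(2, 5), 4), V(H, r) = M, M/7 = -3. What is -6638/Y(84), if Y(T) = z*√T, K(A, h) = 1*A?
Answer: -3319*√21/2205 ≈ -6.8978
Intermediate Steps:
K(A, h) = A
M = -21 (M = 7*(-3) = -21)
V(H, r) = -21
z = 105 (z = -5*(-21) = 105)
Y(T) = 105*√T
-6638/Y(84) = -6638*√21/4410 = -3319*√21/2205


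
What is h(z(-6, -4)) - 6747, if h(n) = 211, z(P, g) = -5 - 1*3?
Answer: -6536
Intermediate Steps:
z(P, g) = -8 (z(P, g) = -5 - 3 = -8)
h(z(-6, -4)) - 6747 = 211 - 6747 = -6536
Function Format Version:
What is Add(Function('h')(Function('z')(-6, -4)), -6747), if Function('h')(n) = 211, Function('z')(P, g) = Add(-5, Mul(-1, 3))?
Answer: -6536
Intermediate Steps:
Function('z')(P, g) = -8 (Function('z')(P, g) = Add(-5, -3) = -8)
Add(Function('h')(Function('z')(-6, -4)), -6747) = Add(211, -6747) = -6536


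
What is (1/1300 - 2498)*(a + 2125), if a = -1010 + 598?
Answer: -5562794487/1300 ≈ -4.2791e+6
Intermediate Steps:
a = -412
(1/1300 - 2498)*(a + 2125) = (1/1300 - 2498)*(-412 + 2125) = (1/1300 - 2498)*1713 = -3247399/1300*1713 = -5562794487/1300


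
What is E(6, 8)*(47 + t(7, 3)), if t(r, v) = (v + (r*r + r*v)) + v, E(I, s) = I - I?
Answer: 0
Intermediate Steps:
E(I, s) = 0
t(r, v) = r² + 2*v + r*v (t(r, v) = (v + (r² + r*v)) + v = (v + r² + r*v) + v = r² + 2*v + r*v)
E(6, 8)*(47 + t(7, 3)) = 0*(47 + (7² + 2*3 + 7*3)) = 0*(47 + (49 + 6 + 21)) = 0*(47 + 76) = 0*123 = 0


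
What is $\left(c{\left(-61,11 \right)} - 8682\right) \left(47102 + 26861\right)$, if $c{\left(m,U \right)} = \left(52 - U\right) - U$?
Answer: $-639927876$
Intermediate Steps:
$c{\left(m,U \right)} = 52 - 2 U$
$\left(c{\left(-61,11 \right)} - 8682\right) \left(47102 + 26861\right) = \left(\left(52 - 22\right) - 8682\right) \left(47102 + 26861\right) = \left(\left(52 - 22\right) - 8682\right) 73963 = \left(30 - 8682\right) 73963 = \left(-8652\right) 73963 = -639927876$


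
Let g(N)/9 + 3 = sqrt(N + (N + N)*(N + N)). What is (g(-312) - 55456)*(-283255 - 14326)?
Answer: 16510686623 - 5356458*sqrt(97266) ≈ 1.4840e+10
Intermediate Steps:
g(N) = -27 + 9*sqrt(N + 4*N**2) (g(N) = -27 + 9*sqrt(N + (N + N)*(N + N)) = -27 + 9*sqrt(N + (2*N)*(2*N)) = -27 + 9*sqrt(N + 4*N**2))
(g(-312) - 55456)*(-283255 - 14326) = ((-27 + 9*sqrt(-312*(1 + 4*(-312)))) - 55456)*(-283255 - 14326) = ((-27 + 9*sqrt(-312*(1 - 1248))) - 55456)*(-297581) = ((-27 + 9*sqrt(-312*(-1247))) - 55456)*(-297581) = ((-27 + 9*sqrt(389064)) - 55456)*(-297581) = ((-27 + 9*(2*sqrt(97266))) - 55456)*(-297581) = ((-27 + 18*sqrt(97266)) - 55456)*(-297581) = (-55483 + 18*sqrt(97266))*(-297581) = 16510686623 - 5356458*sqrt(97266)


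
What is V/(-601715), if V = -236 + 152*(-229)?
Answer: 35044/601715 ≈ 0.058240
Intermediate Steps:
V = -35044 (V = -236 - 34808 = -35044)
V/(-601715) = -35044/(-601715) = -35044*(-1/601715) = 35044/601715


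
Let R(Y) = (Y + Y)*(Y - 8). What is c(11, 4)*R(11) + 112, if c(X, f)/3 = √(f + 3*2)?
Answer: 112 + 198*√10 ≈ 738.13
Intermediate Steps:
R(Y) = 2*Y*(-8 + Y) (R(Y) = (2*Y)*(-8 + Y) = 2*Y*(-8 + Y))
c(X, f) = 3*√(6 + f) (c(X, f) = 3*√(f + 3*2) = 3*√(f + 6) = 3*√(6 + f))
c(11, 4)*R(11) + 112 = (3*√(6 + 4))*(2*11*(-8 + 11)) + 112 = (3*√10)*(2*11*3) + 112 = (3*√10)*66 + 112 = 198*√10 + 112 = 112 + 198*√10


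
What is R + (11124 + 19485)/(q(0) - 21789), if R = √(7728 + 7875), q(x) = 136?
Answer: -30609/21653 + √15603 ≈ 123.50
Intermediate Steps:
R = √15603 ≈ 124.91
R + (11124 + 19485)/(q(0) - 21789) = √15603 + (11124 + 19485)/(136 - 21789) = √15603 + 30609/(-21653) = √15603 + 30609*(-1/21653) = √15603 - 30609/21653 = -30609/21653 + √15603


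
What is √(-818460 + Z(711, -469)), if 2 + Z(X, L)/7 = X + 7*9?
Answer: 32*I*√794 ≈ 901.7*I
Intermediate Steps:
Z(X, L) = 427 + 7*X (Z(X, L) = -14 + 7*(X + 7*9) = -14 + 7*(X + 63) = -14 + 7*(63 + X) = -14 + (441 + 7*X) = 427 + 7*X)
√(-818460 + Z(711, -469)) = √(-818460 + (427 + 7*711)) = √(-818460 + (427 + 4977)) = √(-818460 + 5404) = √(-813056) = 32*I*√794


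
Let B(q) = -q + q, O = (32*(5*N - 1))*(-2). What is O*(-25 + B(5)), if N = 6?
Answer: 46400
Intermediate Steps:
O = -1856 (O = (32*(5*6 - 1))*(-2) = (32*(30 - 1))*(-2) = (32*29)*(-2) = 928*(-2) = -1856)
B(q) = 0
O*(-25 + B(5)) = -1856*(-25 + 0) = -1856*(-25) = 46400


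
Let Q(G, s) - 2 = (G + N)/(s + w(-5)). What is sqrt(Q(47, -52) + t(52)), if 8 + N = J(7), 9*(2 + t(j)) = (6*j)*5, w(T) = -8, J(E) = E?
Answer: sqrt(155310)/30 ≈ 13.136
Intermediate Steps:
t(j) = -2 + 10*j/3 (t(j) = -2 + ((6*j)*5)/9 = -2 + (30*j)/9 = -2 + 10*j/3)
N = -1 (N = -8 + 7 = -1)
Q(G, s) = 2 + (-1 + G)/(-8 + s) (Q(G, s) = 2 + (G - 1)/(s - 8) = 2 + (-1 + G)/(-8 + s))
sqrt(Q(47, -52) + t(52)) = sqrt((-17 + 47 + 2*(-52))/(-8 - 52) + (-2 + (10/3)*52)) = sqrt((-17 + 47 - 104)/(-60) + (-2 + 520/3)) = sqrt(-1/60*(-74) + 514/3) = sqrt(37/30 + 514/3) = sqrt(5177/30) = sqrt(155310)/30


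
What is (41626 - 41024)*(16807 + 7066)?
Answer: 14371546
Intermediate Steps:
(41626 - 41024)*(16807 + 7066) = 602*23873 = 14371546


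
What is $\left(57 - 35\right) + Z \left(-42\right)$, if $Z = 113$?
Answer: $-4724$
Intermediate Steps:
$\left(57 - 35\right) + Z \left(-42\right) = \left(57 - 35\right) + 113 \left(-42\right) = 22 - 4746 = -4724$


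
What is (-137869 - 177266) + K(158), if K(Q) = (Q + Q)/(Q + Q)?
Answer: -315134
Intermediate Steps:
K(Q) = 1 (K(Q) = (2*Q)/((2*Q)) = (2*Q)*(1/(2*Q)) = 1)
(-137869 - 177266) + K(158) = (-137869 - 177266) + 1 = -315135 + 1 = -315134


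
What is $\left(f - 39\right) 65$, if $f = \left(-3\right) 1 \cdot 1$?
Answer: $-2730$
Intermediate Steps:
$f = -3$ ($f = \left(-3\right) 1 = -3$)
$\left(f - 39\right) 65 = \left(-3 - 39\right) 65 = \left(-42\right) 65 = -2730$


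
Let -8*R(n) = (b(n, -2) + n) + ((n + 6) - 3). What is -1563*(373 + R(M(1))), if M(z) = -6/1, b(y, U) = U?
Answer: -4681185/8 ≈ -5.8515e+5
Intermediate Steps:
M(z) = -6 (M(z) = -6*1 = -6)
R(n) = -1/8 - n/4 (R(n) = -((-2 + n) + ((n + 6) - 3))/8 = -((-2 + n) + ((6 + n) - 3))/8 = -((-2 + n) + (3 + n))/8 = -(1 + 2*n)/8 = -1/8 - n/4)
-1563*(373 + R(M(1))) = -1563*(373 + (-1/8 - 1/4*(-6))) = -1563*(373 + (-1/8 + 3/2)) = -1563*(373 + 11/8) = -1563*2995/8 = -4681185/8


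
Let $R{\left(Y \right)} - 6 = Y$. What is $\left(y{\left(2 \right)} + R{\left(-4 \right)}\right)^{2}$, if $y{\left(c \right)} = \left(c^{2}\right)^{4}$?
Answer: $66564$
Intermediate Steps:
$R{\left(Y \right)} = 6 + Y$
$y{\left(c \right)} = c^{8}$
$\left(y{\left(2 \right)} + R{\left(-4 \right)}\right)^{2} = \left(2^{8} + \left(6 - 4\right)\right)^{2} = \left(256 + 2\right)^{2} = 258^{2} = 66564$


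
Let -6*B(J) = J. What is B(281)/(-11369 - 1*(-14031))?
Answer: -281/15972 ≈ -0.017593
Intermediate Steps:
B(J) = -J/6
B(281)/(-11369 - 1*(-14031)) = (-1/6*281)/(-11369 - 1*(-14031)) = -281/(6*(-11369 + 14031)) = -281/6/2662 = -281/6*1/2662 = -281/15972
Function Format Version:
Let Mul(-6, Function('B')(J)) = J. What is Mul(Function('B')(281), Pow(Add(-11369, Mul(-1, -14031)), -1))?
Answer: Rational(-281, 15972) ≈ -0.017593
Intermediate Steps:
Function('B')(J) = Mul(Rational(-1, 6), J)
Mul(Function('B')(281), Pow(Add(-11369, Mul(-1, -14031)), -1)) = Mul(Mul(Rational(-1, 6), 281), Pow(Add(-11369, Mul(-1, -14031)), -1)) = Mul(Rational(-281, 6), Pow(Add(-11369, 14031), -1)) = Mul(Rational(-281, 6), Pow(2662, -1)) = Mul(Rational(-281, 6), Rational(1, 2662)) = Rational(-281, 15972)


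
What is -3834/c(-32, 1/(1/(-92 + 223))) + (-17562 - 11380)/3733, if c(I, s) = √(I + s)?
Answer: -28942/3733 - 1278*√11/11 ≈ -393.08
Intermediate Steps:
-3834/c(-32, 1/(1/(-92 + 223))) + (-17562 - 11380)/3733 = -3834/√(-32 + 1/(1/(-92 + 223))) + (-17562 - 11380)/3733 = -3834/√(-32 + 1/(1/131)) - 28942*1/3733 = -3834/√(-32 + 1/(1/131)) - 28942/3733 = -3834/√(-32 + 131) - 28942/3733 = -3834*√11/33 - 28942/3733 = -1278*√11/11 - 28942/3733 = -28942/3733 - 1278*√11/11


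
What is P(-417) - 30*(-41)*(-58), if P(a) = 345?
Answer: -70995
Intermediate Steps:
P(-417) - 30*(-41)*(-58) = 345 - 30*(-41)*(-58) = 345 - (-1230)*(-58) = 345 - 1*71340 = 345 - 71340 = -70995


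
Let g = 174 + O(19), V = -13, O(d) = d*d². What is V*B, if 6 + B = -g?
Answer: 91507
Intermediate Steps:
O(d) = d³
g = 7033 (g = 174 + 19³ = 174 + 6859 = 7033)
B = -7039 (B = -6 - 1*7033 = -6 - 7033 = -7039)
V*B = -13*(-7039) = 91507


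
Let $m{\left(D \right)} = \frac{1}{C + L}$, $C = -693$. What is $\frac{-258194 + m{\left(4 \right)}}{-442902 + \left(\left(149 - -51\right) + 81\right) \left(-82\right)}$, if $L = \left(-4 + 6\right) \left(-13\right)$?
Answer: $\frac{185641487}{335013736} \approx 0.55413$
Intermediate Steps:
$L = -26$ ($L = 2 \left(-13\right) = -26$)
$m{\left(D \right)} = - \frac{1}{719}$ ($m{\left(D \right)} = \frac{1}{-693 - 26} = \frac{1}{-719} = - \frac{1}{719}$)
$\frac{-258194 + m{\left(4 \right)}}{-442902 + \left(\left(149 - -51\right) + 81\right) \left(-82\right)} = \frac{-258194 - \frac{1}{719}}{-442902 + \left(\left(149 - -51\right) + 81\right) \left(-82\right)} = - \frac{185641487}{719 \left(-442902 + \left(\left(149 + 51\right) + 81\right) \left(-82\right)\right)} = - \frac{185641487}{719 \left(-442902 + \left(200 + 81\right) \left(-82\right)\right)} = - \frac{185641487}{719 \left(-442902 + 281 \left(-82\right)\right)} = - \frac{185641487}{719 \left(-442902 - 23042\right)} = - \frac{185641487}{719 \left(-465944\right)} = \left(- \frac{185641487}{719}\right) \left(- \frac{1}{465944}\right) = \frac{185641487}{335013736}$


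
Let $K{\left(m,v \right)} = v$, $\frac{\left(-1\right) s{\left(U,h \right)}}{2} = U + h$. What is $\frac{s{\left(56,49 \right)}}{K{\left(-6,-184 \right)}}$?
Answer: $\frac{105}{92} \approx 1.1413$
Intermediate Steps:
$s{\left(U,h \right)} = - 2 U - 2 h$ ($s{\left(U,h \right)} = - 2 \left(U + h\right) = - 2 U - 2 h$)
$\frac{s{\left(56,49 \right)}}{K{\left(-6,-184 \right)}} = \frac{\left(-2\right) 56 - 98}{-184} = \left(-112 - 98\right) \left(- \frac{1}{184}\right) = \left(-210\right) \left(- \frac{1}{184}\right) = \frac{105}{92}$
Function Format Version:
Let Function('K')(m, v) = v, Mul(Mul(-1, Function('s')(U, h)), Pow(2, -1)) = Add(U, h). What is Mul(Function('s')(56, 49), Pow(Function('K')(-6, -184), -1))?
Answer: Rational(105, 92) ≈ 1.1413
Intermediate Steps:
Function('s')(U, h) = Add(Mul(-2, U), Mul(-2, h)) (Function('s')(U, h) = Mul(-2, Add(U, h)) = Add(Mul(-2, U), Mul(-2, h)))
Mul(Function('s')(56, 49), Pow(Function('K')(-6, -184), -1)) = Mul(Add(Mul(-2, 56), Mul(-2, 49)), Pow(-184, -1)) = Mul(Add(-112, -98), Rational(-1, 184)) = Mul(-210, Rational(-1, 184)) = Rational(105, 92)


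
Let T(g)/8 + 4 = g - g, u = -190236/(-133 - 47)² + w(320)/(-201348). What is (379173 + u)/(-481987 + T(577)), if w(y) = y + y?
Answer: -5725840676471/7279017120900 ≈ -0.78662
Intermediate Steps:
w(y) = 2*y
u = -88713829/15101100 (u = -190236/(-133 - 47)² + (2*320)/(-201348) = -190236/((-180)²) + 640*(-1/201348) = -190236/32400 - 160/50337 = -190236*1/32400 - 160/50337 = -15853/2700 - 160/50337 = -88713829/15101100 ≈ -5.8747)
T(g) = -32 (T(g) = -32 + 8*(g - g) = -32 + 8*0 = -32 + 0 = -32)
(379173 + u)/(-481987 + T(577)) = (379173 - 88713829/15101100)/(-481987 - 32) = (5725840676471/15101100)/(-482019) = (5725840676471/15101100)*(-1/482019) = -5725840676471/7279017120900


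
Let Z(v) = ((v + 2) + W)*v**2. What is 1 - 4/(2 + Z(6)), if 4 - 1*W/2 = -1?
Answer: 323/325 ≈ 0.99385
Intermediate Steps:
W = 10 (W = 8 - 2*(-1) = 8 + 2 = 10)
Z(v) = v**2*(12 + v) (Z(v) = ((v + 2) + 10)*v**2 = ((2 + v) + 10)*v**2 = (12 + v)*v**2 = v**2*(12 + v))
1 - 4/(2 + Z(6)) = 1 - 4/(2 + 6**2*(12 + 6)) = 1 - 4/(2 + 36*18) = 1 - 4/(2 + 648) = 1 - 4/650 = 1 - 4*1/650 = 1 - 2/325 = 323/325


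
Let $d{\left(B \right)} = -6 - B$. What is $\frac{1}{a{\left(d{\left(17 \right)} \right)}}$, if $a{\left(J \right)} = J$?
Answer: $- \frac{1}{23} \approx -0.043478$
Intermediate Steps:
$\frac{1}{a{\left(d{\left(17 \right)} \right)}} = \frac{1}{-6 - 17} = \frac{1}{-23} = - \frac{1}{23}$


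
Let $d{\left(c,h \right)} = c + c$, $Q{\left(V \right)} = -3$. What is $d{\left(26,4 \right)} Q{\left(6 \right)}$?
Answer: $-156$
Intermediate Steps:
$d{\left(c,h \right)} = 2 c$
$d{\left(26,4 \right)} Q{\left(6 \right)} = 2 \cdot 26 \left(-3\right) = 52 \left(-3\right) = -156$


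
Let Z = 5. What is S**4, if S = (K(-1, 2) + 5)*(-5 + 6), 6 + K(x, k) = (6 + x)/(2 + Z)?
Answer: 16/2401 ≈ 0.0066639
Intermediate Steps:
K(x, k) = -36/7 + x/7 (K(x, k) = -6 + (6 + x)/(2 + 5) = -6 + (6 + x)/7 = -6 + (6 + x)*(1/7) = -6 + (6/7 + x/7) = -36/7 + x/7)
S = -2/7 (S = ((-36/7 + (1/7)*(-1)) + 5)*(-5 + 6) = ((-36/7 - 1/7) + 5)*1 = (-37/7 + 5)*1 = -2/7*1 = -2/7 ≈ -0.28571)
S**4 = (-2/7)**4 = 16/2401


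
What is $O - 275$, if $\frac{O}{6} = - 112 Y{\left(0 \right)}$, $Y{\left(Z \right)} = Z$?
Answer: $-275$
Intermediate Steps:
$O = 0$ ($O = 6 \left(\left(-112\right) 0\right) = 6 \cdot 0 = 0$)
$O - 275 = 0 - 275 = -275$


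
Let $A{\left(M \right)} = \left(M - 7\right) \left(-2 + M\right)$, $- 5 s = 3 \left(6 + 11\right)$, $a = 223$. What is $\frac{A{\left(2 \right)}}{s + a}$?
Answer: $0$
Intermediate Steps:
$s = - \frac{51}{5}$ ($s = - \frac{3 \left(6 + 11\right)}{5} = - \frac{3 \cdot 17}{5} = \left(- \frac{1}{5}\right) 51 = - \frac{51}{5} \approx -10.2$)
$A{\left(M \right)} = \left(-7 + M\right) \left(-2 + M\right)$
$\frac{A{\left(2 \right)}}{s + a} = \frac{14 + 2^{2} - 18}{- \frac{51}{5} + 223} = \frac{14 + 4 - 18}{\frac{1064}{5}} = 0 \cdot \frac{5}{1064} = 0$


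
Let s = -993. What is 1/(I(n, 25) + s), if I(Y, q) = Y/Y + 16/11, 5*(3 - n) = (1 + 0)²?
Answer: -11/10896 ≈ -0.0010095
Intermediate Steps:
n = 14/5 (n = 3 - (1 + 0)²/5 = 3 - ⅕*1² = 3 - ⅕*1 = 3 - ⅕ = 14/5 ≈ 2.8000)
I(Y, q) = 27/11 (I(Y, q) = 1 + 16*(1/11) = 1 + 16/11 = 27/11)
1/(I(n, 25) + s) = 1/(27/11 - 993) = 1/(-10896/11) = -11/10896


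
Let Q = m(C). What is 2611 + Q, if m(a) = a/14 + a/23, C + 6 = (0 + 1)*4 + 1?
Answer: 840705/322 ≈ 2610.9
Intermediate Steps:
C = -1 (C = -6 + ((0 + 1)*4 + 1) = -6 + (1*4 + 1) = -6 + (4 + 1) = -6 + 5 = -1)
m(a) = 37*a/322 (m(a) = a*(1/14) + a*(1/23) = a/14 + a/23 = 37*a/322)
Q = -37/322 (Q = (37/322)*(-1) = -37/322 ≈ -0.11491)
2611 + Q = 2611 - 37/322 = 840705/322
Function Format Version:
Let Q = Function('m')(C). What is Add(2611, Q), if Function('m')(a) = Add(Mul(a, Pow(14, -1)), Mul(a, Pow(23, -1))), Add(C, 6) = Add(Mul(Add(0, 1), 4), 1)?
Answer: Rational(840705, 322) ≈ 2610.9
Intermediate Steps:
C = -1 (C = Add(-6, Add(Mul(Add(0, 1), 4), 1)) = Add(-6, Add(Mul(1, 4), 1)) = Add(-6, Add(4, 1)) = Add(-6, 5) = -1)
Function('m')(a) = Mul(Rational(37, 322), a) (Function('m')(a) = Add(Mul(a, Rational(1, 14)), Mul(a, Rational(1, 23))) = Add(Mul(Rational(1, 14), a), Mul(Rational(1, 23), a)) = Mul(Rational(37, 322), a))
Q = Rational(-37, 322) (Q = Mul(Rational(37, 322), -1) = Rational(-37, 322) ≈ -0.11491)
Add(2611, Q) = Add(2611, Rational(-37, 322)) = Rational(840705, 322)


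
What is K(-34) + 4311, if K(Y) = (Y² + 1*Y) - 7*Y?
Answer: 5671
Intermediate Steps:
K(Y) = Y² - 6*Y (K(Y) = (Y² + Y) - 7*Y = (Y + Y²) - 7*Y = Y² - 6*Y)
K(-34) + 4311 = -34*(-6 - 34) + 4311 = -34*(-40) + 4311 = 1360 + 4311 = 5671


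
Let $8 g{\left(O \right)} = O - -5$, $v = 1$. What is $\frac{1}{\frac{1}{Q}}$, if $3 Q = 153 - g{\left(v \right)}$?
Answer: $\frac{203}{4} \approx 50.75$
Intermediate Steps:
$g{\left(O \right)} = \frac{5}{8} + \frac{O}{8}$ ($g{\left(O \right)} = \frac{O - -5}{8} = \frac{O + 5}{8} = \frac{5 + O}{8} = \frac{5}{8} + \frac{O}{8}$)
$Q = \frac{203}{4}$ ($Q = \frac{153 - \left(\frac{5}{8} + \frac{1}{8} \cdot 1\right)}{3} = \frac{153 - \left(\frac{5}{8} + \frac{1}{8}\right)}{3} = \frac{153 - \frac{3}{4}}{3} = \frac{1}{3} \cdot \frac{609}{4} = \frac{203}{4} \approx 50.75$)
$\frac{1}{\frac{1}{Q}} = \frac{1}{\frac{1}{\frac{203}{4}}} = \frac{1}{\frac{4}{203}} = \frac{203}{4}$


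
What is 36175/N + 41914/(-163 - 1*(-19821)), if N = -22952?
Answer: 125440989/225595208 ≈ 0.55604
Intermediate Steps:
36175/N + 41914/(-163 - 1*(-19821)) = 36175/(-22952) + 41914/(-163 - 1*(-19821)) = 36175*(-1/22952) + 41914/(-163 + 19821) = -36175/22952 + 41914/19658 = -36175/22952 + 41914*(1/19658) = -36175/22952 + 20957/9829 = 125440989/225595208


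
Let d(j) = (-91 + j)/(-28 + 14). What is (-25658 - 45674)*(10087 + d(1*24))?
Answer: -5039070810/7 ≈ -7.1987e+8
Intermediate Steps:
d(j) = 13/2 - j/14 (d(j) = (-91 + j)/(-14) = (-91 + j)*(-1/14) = 13/2 - j/14)
(-25658 - 45674)*(10087 + d(1*24)) = (-25658 - 45674)*(10087 + (13/2 - 24/14)) = -71332*(10087 + (13/2 - 1/14*24)) = -71332*(10087 + (13/2 - 12/7)) = -71332*(10087 + 67/14) = -71332*141285/14 = -5039070810/7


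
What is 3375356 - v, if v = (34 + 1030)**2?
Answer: 2243260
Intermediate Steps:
v = 1132096 (v = 1064**2 = 1132096)
3375356 - v = 3375356 - 1*1132096 = 3375356 - 1132096 = 2243260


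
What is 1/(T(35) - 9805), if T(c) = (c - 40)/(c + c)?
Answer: -14/137271 ≈ -0.00010199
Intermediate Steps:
T(c) = (-40 + c)/(2*c) (T(c) = (-40 + c)/((2*c)) = (-40 + c)*(1/(2*c)) = (-40 + c)/(2*c))
1/(T(35) - 9805) = 1/((1/2)*(-40 + 35)/35 - 9805) = 1/((1/2)*(1/35)*(-5) - 9805) = 1/(-1/14 - 9805) = 1/(-137271/14) = -14/137271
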